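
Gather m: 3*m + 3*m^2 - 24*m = 3*m^2 - 21*m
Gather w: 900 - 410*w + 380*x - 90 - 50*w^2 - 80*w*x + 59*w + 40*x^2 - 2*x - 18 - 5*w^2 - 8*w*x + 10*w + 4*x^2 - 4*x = -55*w^2 + w*(-88*x - 341) + 44*x^2 + 374*x + 792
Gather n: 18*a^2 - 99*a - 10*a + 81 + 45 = 18*a^2 - 109*a + 126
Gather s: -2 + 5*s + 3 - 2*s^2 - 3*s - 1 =-2*s^2 + 2*s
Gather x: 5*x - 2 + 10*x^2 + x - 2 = 10*x^2 + 6*x - 4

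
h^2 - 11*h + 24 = (h - 8)*(h - 3)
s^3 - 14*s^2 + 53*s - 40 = (s - 8)*(s - 5)*(s - 1)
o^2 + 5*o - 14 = (o - 2)*(o + 7)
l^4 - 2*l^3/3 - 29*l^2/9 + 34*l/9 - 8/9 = (l - 4/3)*(l - 1)*(l - 1/3)*(l + 2)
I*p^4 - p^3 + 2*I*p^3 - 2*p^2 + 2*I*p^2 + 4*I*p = p*(p + 2)*(p + 2*I)*(I*p + 1)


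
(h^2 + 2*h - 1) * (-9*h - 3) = -9*h^3 - 21*h^2 + 3*h + 3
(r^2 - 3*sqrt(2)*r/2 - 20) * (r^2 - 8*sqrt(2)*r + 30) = r^4 - 19*sqrt(2)*r^3/2 + 34*r^2 + 115*sqrt(2)*r - 600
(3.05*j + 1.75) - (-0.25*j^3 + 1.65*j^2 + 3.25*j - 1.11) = 0.25*j^3 - 1.65*j^2 - 0.2*j + 2.86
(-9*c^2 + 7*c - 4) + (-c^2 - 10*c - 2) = -10*c^2 - 3*c - 6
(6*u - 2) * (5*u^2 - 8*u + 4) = 30*u^3 - 58*u^2 + 40*u - 8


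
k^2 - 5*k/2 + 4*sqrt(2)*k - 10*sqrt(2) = (k - 5/2)*(k + 4*sqrt(2))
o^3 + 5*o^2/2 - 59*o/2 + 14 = (o - 4)*(o - 1/2)*(o + 7)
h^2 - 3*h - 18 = (h - 6)*(h + 3)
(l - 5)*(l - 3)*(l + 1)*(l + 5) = l^4 - 2*l^3 - 28*l^2 + 50*l + 75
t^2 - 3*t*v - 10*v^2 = (t - 5*v)*(t + 2*v)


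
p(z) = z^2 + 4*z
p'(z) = 2*z + 4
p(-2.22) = -3.95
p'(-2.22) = -0.44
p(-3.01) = -2.98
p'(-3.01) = -2.02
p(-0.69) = -2.28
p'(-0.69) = 2.62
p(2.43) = 15.62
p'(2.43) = 8.86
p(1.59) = 8.89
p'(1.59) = 7.18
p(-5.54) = 8.53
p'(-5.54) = -7.08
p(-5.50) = 8.25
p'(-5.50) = -7.00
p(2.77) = 18.75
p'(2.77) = 9.54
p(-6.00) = 12.00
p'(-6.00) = -8.00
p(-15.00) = 165.00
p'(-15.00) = -26.00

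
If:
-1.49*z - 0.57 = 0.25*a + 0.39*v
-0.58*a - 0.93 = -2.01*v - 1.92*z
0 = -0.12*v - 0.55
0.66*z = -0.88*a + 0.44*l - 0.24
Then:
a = -9.50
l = -14.84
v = -4.58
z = 2.41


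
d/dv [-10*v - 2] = -10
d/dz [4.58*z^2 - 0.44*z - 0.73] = 9.16*z - 0.44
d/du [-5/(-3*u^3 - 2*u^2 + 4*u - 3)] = 5*(-9*u^2 - 4*u + 4)/(3*u^3 + 2*u^2 - 4*u + 3)^2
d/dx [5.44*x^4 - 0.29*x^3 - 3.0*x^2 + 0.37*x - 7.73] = 21.76*x^3 - 0.87*x^2 - 6.0*x + 0.37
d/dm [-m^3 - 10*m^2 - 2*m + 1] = -3*m^2 - 20*m - 2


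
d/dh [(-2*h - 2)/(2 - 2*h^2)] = -1/(h^2 - 2*h + 1)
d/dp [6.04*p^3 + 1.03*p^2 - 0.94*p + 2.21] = 18.12*p^2 + 2.06*p - 0.94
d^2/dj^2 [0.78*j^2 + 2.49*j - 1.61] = 1.56000000000000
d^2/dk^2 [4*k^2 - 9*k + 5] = 8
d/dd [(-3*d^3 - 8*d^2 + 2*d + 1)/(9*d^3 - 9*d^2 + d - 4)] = (99*d^4 - 42*d^3 + 19*d^2 + 82*d - 9)/(81*d^6 - 162*d^5 + 99*d^4 - 90*d^3 + 73*d^2 - 8*d + 16)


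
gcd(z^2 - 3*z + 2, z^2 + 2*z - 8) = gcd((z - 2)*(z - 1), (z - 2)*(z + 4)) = z - 2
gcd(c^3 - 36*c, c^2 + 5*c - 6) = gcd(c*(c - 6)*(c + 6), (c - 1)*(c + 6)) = c + 6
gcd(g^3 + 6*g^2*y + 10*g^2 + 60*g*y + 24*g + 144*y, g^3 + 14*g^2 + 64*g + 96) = g^2 + 10*g + 24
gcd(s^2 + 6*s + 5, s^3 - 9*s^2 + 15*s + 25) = s + 1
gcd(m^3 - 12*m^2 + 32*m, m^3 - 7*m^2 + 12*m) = m^2 - 4*m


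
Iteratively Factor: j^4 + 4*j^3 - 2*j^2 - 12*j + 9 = (j + 3)*(j^3 + j^2 - 5*j + 3) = (j + 3)^2*(j^2 - 2*j + 1) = (j - 1)*(j + 3)^2*(j - 1)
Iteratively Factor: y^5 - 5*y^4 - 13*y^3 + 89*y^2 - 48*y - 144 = (y + 1)*(y^4 - 6*y^3 - 7*y^2 + 96*y - 144) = (y - 3)*(y + 1)*(y^3 - 3*y^2 - 16*y + 48) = (y - 4)*(y - 3)*(y + 1)*(y^2 + y - 12) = (y - 4)*(y - 3)*(y + 1)*(y + 4)*(y - 3)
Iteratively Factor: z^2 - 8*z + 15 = (z - 5)*(z - 3)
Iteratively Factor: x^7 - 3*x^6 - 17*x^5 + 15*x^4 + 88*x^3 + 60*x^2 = (x - 3)*(x^6 - 17*x^4 - 36*x^3 - 20*x^2) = (x - 3)*(x + 2)*(x^5 - 2*x^4 - 13*x^3 - 10*x^2) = (x - 3)*(x + 1)*(x + 2)*(x^4 - 3*x^3 - 10*x^2) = x*(x - 3)*(x + 1)*(x + 2)*(x^3 - 3*x^2 - 10*x) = x*(x - 5)*(x - 3)*(x + 1)*(x + 2)*(x^2 + 2*x) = x^2*(x - 5)*(x - 3)*(x + 1)*(x + 2)*(x + 2)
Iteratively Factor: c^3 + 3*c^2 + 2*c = (c + 2)*(c^2 + c) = c*(c + 2)*(c + 1)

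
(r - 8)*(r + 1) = r^2 - 7*r - 8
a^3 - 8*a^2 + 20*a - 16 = (a - 4)*(a - 2)^2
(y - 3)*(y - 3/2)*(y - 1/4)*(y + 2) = y^4 - 11*y^3/4 - 31*y^2/8 + 81*y/8 - 9/4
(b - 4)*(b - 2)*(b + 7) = b^3 + b^2 - 34*b + 56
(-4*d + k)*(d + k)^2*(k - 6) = -4*d^3*k + 24*d^3 - 7*d^2*k^2 + 42*d^2*k - 2*d*k^3 + 12*d*k^2 + k^4 - 6*k^3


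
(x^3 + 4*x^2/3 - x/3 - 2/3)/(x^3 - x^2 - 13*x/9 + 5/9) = 3*(3*x^2 + x - 2)/(9*x^2 - 18*x + 5)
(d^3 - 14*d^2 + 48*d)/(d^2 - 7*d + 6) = d*(d - 8)/(d - 1)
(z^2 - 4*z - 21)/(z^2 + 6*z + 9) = (z - 7)/(z + 3)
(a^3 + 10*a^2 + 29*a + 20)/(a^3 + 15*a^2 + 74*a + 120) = (a + 1)/(a + 6)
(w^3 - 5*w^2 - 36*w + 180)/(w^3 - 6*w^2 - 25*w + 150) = (w + 6)/(w + 5)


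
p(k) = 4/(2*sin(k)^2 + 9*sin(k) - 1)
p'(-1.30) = -0.09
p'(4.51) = 0.07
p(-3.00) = -1.79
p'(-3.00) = 6.72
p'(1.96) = 0.24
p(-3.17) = -5.39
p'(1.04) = -0.37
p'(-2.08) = 0.20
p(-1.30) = -0.51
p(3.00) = 12.91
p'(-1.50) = -0.02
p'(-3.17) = 66.05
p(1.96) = 0.44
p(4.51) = -0.51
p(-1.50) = -0.50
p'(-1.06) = -0.20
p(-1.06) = -0.55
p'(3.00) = 394.35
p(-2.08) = -0.55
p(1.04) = 0.48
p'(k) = 4*(-4*sin(k)*cos(k) - 9*cos(k))/(2*sin(k)^2 + 9*sin(k) - 1)^2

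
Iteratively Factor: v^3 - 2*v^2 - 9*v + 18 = (v - 2)*(v^2 - 9) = (v - 2)*(v + 3)*(v - 3)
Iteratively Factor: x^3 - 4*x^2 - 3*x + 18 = (x - 3)*(x^2 - x - 6) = (x - 3)*(x + 2)*(x - 3)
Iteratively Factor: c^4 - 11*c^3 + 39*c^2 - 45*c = (c)*(c^3 - 11*c^2 + 39*c - 45) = c*(c - 5)*(c^2 - 6*c + 9) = c*(c - 5)*(c - 3)*(c - 3)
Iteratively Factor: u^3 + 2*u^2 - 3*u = (u - 1)*(u^2 + 3*u) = (u - 1)*(u + 3)*(u)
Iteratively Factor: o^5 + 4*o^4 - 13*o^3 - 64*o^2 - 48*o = (o)*(o^4 + 4*o^3 - 13*o^2 - 64*o - 48) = o*(o - 4)*(o^3 + 8*o^2 + 19*o + 12) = o*(o - 4)*(o + 1)*(o^2 + 7*o + 12) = o*(o - 4)*(o + 1)*(o + 4)*(o + 3)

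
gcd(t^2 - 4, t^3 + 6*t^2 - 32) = t - 2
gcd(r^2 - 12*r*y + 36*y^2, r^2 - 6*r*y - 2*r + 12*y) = -r + 6*y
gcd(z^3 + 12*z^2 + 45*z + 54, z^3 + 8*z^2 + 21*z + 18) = z^2 + 6*z + 9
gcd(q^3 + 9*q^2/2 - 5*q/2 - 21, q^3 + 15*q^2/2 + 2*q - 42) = q^2 + 3*q/2 - 7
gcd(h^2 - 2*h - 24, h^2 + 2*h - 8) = h + 4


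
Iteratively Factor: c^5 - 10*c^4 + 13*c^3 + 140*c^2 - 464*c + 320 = (c - 4)*(c^4 - 6*c^3 - 11*c^2 + 96*c - 80) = (c - 4)*(c + 4)*(c^3 - 10*c^2 + 29*c - 20) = (c - 4)^2*(c + 4)*(c^2 - 6*c + 5) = (c - 5)*(c - 4)^2*(c + 4)*(c - 1)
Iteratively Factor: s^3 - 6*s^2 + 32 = (s - 4)*(s^2 - 2*s - 8) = (s - 4)*(s + 2)*(s - 4)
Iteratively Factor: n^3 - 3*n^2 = (n - 3)*(n^2) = n*(n - 3)*(n)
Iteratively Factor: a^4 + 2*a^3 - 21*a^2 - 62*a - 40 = (a + 4)*(a^3 - 2*a^2 - 13*a - 10) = (a + 1)*(a + 4)*(a^2 - 3*a - 10) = (a + 1)*(a + 2)*(a + 4)*(a - 5)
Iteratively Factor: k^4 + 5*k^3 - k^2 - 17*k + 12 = (k - 1)*(k^3 + 6*k^2 + 5*k - 12) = (k - 1)*(k + 4)*(k^2 + 2*k - 3) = (k - 1)*(k + 3)*(k + 4)*(k - 1)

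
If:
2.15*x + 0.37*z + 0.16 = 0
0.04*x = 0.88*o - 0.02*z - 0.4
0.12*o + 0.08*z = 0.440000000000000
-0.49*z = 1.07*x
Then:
No Solution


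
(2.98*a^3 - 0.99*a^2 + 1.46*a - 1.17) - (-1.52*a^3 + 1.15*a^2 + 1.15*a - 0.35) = 4.5*a^3 - 2.14*a^2 + 0.31*a - 0.82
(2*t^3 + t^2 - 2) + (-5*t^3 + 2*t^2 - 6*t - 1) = -3*t^3 + 3*t^2 - 6*t - 3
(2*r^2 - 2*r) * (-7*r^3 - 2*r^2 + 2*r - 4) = -14*r^5 + 10*r^4 + 8*r^3 - 12*r^2 + 8*r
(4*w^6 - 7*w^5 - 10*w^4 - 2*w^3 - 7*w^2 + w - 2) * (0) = 0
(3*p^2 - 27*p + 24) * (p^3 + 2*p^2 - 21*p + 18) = 3*p^5 - 21*p^4 - 93*p^3 + 669*p^2 - 990*p + 432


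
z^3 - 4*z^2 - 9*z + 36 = (z - 4)*(z - 3)*(z + 3)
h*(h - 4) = h^2 - 4*h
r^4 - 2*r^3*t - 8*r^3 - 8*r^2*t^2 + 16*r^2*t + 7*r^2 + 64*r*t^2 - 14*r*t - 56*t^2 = (r - 7)*(r - 1)*(r - 4*t)*(r + 2*t)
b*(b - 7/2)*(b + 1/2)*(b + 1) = b^4 - 2*b^3 - 19*b^2/4 - 7*b/4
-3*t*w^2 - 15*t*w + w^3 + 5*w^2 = w*(-3*t + w)*(w + 5)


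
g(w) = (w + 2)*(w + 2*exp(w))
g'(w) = w + (w + 2)*(2*exp(w) + 1) + 2*exp(w)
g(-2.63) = 1.57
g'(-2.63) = -3.21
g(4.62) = 1374.37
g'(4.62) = 1558.01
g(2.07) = 72.93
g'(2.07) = 86.50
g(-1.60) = -0.48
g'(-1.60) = -0.63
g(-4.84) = 13.70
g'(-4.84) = -7.71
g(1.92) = 61.00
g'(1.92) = 72.96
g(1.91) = 60.28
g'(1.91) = 72.14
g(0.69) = 12.58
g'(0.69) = 18.09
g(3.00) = 215.86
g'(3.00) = 249.03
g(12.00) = 4557302.16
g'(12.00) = 4882669.74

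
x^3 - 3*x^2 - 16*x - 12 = (x - 6)*(x + 1)*(x + 2)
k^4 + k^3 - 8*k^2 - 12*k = k*(k - 3)*(k + 2)^2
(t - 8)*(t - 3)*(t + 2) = t^3 - 9*t^2 + 2*t + 48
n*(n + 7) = n^2 + 7*n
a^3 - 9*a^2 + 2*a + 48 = (a - 8)*(a - 3)*(a + 2)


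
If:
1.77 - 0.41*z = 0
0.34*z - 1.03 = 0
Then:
No Solution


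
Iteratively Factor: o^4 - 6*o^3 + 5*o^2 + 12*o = (o - 3)*(o^3 - 3*o^2 - 4*o) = (o - 4)*(o - 3)*(o^2 + o) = o*(o - 4)*(o - 3)*(o + 1)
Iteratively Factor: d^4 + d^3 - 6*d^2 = (d)*(d^3 + d^2 - 6*d) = d*(d + 3)*(d^2 - 2*d) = d^2*(d + 3)*(d - 2)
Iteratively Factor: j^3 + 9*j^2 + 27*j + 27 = (j + 3)*(j^2 + 6*j + 9) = (j + 3)^2*(j + 3)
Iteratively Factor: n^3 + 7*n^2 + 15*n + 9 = (n + 3)*(n^2 + 4*n + 3) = (n + 1)*(n + 3)*(n + 3)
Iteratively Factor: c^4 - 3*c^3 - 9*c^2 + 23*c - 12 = (c - 1)*(c^3 - 2*c^2 - 11*c + 12) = (c - 4)*(c - 1)*(c^2 + 2*c - 3) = (c - 4)*(c - 1)*(c + 3)*(c - 1)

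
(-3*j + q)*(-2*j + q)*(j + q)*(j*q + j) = 6*j^4*q + 6*j^4 + j^3*q^2 + j^3*q - 4*j^2*q^3 - 4*j^2*q^2 + j*q^4 + j*q^3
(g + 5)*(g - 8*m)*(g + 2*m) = g^3 - 6*g^2*m + 5*g^2 - 16*g*m^2 - 30*g*m - 80*m^2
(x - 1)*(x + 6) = x^2 + 5*x - 6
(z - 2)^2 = z^2 - 4*z + 4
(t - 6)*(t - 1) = t^2 - 7*t + 6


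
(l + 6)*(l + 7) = l^2 + 13*l + 42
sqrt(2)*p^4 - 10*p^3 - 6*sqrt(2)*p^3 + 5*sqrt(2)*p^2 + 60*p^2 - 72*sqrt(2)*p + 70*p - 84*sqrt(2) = (p - 7)*(p - 3*sqrt(2))*(p - 2*sqrt(2))*(sqrt(2)*p + sqrt(2))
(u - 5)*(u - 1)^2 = u^3 - 7*u^2 + 11*u - 5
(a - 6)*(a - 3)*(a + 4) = a^3 - 5*a^2 - 18*a + 72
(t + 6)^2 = t^2 + 12*t + 36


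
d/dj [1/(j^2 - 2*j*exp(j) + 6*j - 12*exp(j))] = 2*(j*exp(j) - j + 7*exp(j) - 3)/(j^2 - 2*j*exp(j) + 6*j - 12*exp(j))^2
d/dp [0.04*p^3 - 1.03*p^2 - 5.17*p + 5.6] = 0.12*p^2 - 2.06*p - 5.17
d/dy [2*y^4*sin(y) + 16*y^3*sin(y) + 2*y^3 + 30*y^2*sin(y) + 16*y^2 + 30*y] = 2*y^4*cos(y) + 8*y^3*sin(y) + 16*y^3*cos(y) + 48*y^2*sin(y) + 30*y^2*cos(y) + 6*y^2 + 60*y*sin(y) + 32*y + 30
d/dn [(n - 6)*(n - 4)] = 2*n - 10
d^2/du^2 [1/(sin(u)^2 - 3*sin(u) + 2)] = (-4*sin(u)^3 + 5*sin(u)^2 + 10*sin(u) - 14)/((sin(u) - 2)^3*(sin(u) - 1)^2)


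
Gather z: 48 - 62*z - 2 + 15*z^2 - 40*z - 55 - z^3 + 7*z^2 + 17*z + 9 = -z^3 + 22*z^2 - 85*z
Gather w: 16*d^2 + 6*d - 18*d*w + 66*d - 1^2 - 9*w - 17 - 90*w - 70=16*d^2 + 72*d + w*(-18*d - 99) - 88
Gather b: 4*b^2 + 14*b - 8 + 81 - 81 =4*b^2 + 14*b - 8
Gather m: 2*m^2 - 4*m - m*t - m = 2*m^2 + m*(-t - 5)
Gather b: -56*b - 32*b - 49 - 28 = -88*b - 77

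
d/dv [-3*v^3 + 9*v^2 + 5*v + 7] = -9*v^2 + 18*v + 5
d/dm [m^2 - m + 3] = 2*m - 1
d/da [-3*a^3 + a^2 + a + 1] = -9*a^2 + 2*a + 1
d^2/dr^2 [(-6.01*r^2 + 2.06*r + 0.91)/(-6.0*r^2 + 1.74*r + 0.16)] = (-2.27373675443232e-13*r^4 - 22.8311999999996*r^3 - 161.9424*r^2 + 45.1368*r - 5.802712)/(216.0*r^6 - 187.92*r^5 + 37.2168*r^4 + 4.754376*r^3 - 0.992448*r^2 - 0.133632*r - 0.004096)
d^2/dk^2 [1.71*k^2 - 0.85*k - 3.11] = 3.42000000000000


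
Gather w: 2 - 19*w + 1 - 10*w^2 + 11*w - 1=-10*w^2 - 8*w + 2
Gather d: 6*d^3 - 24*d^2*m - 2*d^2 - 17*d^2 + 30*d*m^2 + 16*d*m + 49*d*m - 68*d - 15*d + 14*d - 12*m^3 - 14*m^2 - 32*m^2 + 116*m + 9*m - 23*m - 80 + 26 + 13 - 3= 6*d^3 + d^2*(-24*m - 19) + d*(30*m^2 + 65*m - 69) - 12*m^3 - 46*m^2 + 102*m - 44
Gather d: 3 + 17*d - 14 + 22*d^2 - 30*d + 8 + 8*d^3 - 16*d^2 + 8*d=8*d^3 + 6*d^2 - 5*d - 3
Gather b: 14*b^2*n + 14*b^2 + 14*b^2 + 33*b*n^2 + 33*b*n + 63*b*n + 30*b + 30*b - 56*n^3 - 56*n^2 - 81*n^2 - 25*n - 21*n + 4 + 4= b^2*(14*n + 28) + b*(33*n^2 + 96*n + 60) - 56*n^3 - 137*n^2 - 46*n + 8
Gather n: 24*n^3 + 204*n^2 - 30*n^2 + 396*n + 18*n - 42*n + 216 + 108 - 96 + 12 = 24*n^3 + 174*n^2 + 372*n + 240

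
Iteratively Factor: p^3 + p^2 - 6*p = (p - 2)*(p^2 + 3*p) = p*(p - 2)*(p + 3)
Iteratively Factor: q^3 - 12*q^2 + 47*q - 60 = (q - 4)*(q^2 - 8*q + 15) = (q - 4)*(q - 3)*(q - 5)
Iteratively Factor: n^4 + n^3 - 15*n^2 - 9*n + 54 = (n + 3)*(n^3 - 2*n^2 - 9*n + 18) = (n - 3)*(n + 3)*(n^2 + n - 6) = (n - 3)*(n + 3)^2*(n - 2)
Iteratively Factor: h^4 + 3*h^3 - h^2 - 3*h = (h + 3)*(h^3 - h) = h*(h + 3)*(h^2 - 1) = h*(h + 1)*(h + 3)*(h - 1)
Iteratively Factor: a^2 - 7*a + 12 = (a - 4)*(a - 3)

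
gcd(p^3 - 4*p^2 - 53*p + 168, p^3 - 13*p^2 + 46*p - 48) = p^2 - 11*p + 24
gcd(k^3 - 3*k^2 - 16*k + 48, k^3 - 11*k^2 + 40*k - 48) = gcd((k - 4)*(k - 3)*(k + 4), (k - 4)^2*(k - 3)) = k^2 - 7*k + 12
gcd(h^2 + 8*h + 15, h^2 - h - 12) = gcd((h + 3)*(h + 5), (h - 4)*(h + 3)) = h + 3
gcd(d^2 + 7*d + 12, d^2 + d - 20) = 1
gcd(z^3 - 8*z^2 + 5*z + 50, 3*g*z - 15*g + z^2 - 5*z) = z - 5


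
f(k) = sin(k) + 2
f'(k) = cos(k)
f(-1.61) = 1.00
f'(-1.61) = -0.04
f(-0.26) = 1.74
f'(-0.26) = 0.97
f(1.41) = 2.99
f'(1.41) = 0.16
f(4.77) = 1.00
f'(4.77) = 0.06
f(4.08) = 1.19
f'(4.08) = -0.59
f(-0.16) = 1.84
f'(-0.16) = 0.99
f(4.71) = 1.00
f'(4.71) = -0.00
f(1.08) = 2.88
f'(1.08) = 0.47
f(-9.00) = 1.59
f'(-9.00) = -0.91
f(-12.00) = 2.54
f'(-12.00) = 0.84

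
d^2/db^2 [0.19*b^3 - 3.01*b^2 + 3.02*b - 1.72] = 1.14*b - 6.02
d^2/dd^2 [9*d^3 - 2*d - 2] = 54*d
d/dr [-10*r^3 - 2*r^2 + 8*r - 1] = -30*r^2 - 4*r + 8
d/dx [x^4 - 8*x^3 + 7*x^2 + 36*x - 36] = 4*x^3 - 24*x^2 + 14*x + 36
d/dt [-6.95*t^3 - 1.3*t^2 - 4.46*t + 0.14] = -20.85*t^2 - 2.6*t - 4.46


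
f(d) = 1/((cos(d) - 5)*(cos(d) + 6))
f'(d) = sin(d)/((cos(d) - 5)*(cos(d) + 6)^2) + sin(d)/((cos(d) - 5)^2*(cos(d) + 6))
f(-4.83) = -0.03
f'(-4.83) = 0.00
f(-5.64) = -0.04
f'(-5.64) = 0.00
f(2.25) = -0.03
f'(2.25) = -0.00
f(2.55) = -0.03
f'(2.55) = -0.00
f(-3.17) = -0.03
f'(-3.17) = -0.00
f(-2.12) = -0.03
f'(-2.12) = 0.00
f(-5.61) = -0.03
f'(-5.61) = 0.00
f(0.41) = -0.04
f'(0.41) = 0.00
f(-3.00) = -0.03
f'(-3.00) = 0.00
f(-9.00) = -0.03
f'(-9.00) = 0.00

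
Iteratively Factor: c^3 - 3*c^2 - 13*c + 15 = (c + 3)*(c^2 - 6*c + 5) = (c - 1)*(c + 3)*(c - 5)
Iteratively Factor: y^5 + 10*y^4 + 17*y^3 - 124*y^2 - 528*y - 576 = (y + 4)*(y^4 + 6*y^3 - 7*y^2 - 96*y - 144) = (y + 3)*(y + 4)*(y^3 + 3*y^2 - 16*y - 48) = (y + 3)^2*(y + 4)*(y^2 - 16) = (y - 4)*(y + 3)^2*(y + 4)*(y + 4)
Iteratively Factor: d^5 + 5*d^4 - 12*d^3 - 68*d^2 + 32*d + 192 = (d - 3)*(d^4 + 8*d^3 + 12*d^2 - 32*d - 64) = (d - 3)*(d - 2)*(d^3 + 10*d^2 + 32*d + 32) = (d - 3)*(d - 2)*(d + 2)*(d^2 + 8*d + 16) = (d - 3)*(d - 2)*(d + 2)*(d + 4)*(d + 4)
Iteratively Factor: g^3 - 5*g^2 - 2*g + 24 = (g - 4)*(g^2 - g - 6) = (g - 4)*(g + 2)*(g - 3)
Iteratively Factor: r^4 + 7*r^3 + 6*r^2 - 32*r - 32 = (r + 4)*(r^3 + 3*r^2 - 6*r - 8) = (r + 1)*(r + 4)*(r^2 + 2*r - 8) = (r + 1)*(r + 4)^2*(r - 2)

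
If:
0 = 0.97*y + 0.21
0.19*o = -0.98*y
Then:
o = 1.12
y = -0.22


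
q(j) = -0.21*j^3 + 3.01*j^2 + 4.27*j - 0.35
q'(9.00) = 7.42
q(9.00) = 128.80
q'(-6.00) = -54.53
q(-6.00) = 127.75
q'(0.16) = 5.22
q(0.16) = 0.41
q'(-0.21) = 2.98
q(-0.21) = -1.11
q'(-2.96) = -19.07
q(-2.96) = 18.83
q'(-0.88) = -1.52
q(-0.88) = -1.63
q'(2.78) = 16.14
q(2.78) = 30.27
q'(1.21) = 10.63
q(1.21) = 8.85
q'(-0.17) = 3.23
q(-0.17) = -0.99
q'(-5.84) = -52.37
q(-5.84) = 119.20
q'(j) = -0.63*j^2 + 6.02*j + 4.27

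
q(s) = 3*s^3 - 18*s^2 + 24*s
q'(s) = 9*s^2 - 36*s + 24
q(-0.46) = -15.14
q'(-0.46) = 42.46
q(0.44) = 7.33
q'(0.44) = 9.90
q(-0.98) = -43.63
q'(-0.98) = 67.92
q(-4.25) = -657.42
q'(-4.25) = 339.56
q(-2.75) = -264.52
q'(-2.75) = 191.06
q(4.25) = 7.17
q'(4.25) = 33.56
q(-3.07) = -330.13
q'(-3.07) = 219.34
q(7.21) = 361.74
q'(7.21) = 232.30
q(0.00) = 0.00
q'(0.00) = 24.00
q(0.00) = 0.00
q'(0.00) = 24.00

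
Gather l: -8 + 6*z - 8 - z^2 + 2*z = -z^2 + 8*z - 16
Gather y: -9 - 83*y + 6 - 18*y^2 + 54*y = -18*y^2 - 29*y - 3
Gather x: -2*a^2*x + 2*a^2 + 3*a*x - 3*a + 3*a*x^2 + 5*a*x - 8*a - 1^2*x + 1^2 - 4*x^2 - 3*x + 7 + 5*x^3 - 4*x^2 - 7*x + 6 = 2*a^2 - 11*a + 5*x^3 + x^2*(3*a - 8) + x*(-2*a^2 + 8*a - 11) + 14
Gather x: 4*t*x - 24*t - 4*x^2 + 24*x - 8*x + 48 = -24*t - 4*x^2 + x*(4*t + 16) + 48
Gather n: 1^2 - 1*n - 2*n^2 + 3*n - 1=-2*n^2 + 2*n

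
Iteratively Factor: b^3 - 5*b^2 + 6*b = (b)*(b^2 - 5*b + 6) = b*(b - 3)*(b - 2)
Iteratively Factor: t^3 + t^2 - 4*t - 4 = (t - 2)*(t^2 + 3*t + 2) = (t - 2)*(t + 2)*(t + 1)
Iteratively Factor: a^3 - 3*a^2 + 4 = (a + 1)*(a^2 - 4*a + 4) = (a - 2)*(a + 1)*(a - 2)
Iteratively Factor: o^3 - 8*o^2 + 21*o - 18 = (o - 2)*(o^2 - 6*o + 9) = (o - 3)*(o - 2)*(o - 3)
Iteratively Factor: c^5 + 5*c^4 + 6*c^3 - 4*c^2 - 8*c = (c + 2)*(c^4 + 3*c^3 - 4*c) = (c - 1)*(c + 2)*(c^3 + 4*c^2 + 4*c) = c*(c - 1)*(c + 2)*(c^2 + 4*c + 4) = c*(c - 1)*(c + 2)^2*(c + 2)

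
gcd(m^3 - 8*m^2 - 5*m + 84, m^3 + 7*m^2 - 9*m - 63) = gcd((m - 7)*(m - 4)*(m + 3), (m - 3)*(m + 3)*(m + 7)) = m + 3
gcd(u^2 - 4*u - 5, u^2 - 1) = u + 1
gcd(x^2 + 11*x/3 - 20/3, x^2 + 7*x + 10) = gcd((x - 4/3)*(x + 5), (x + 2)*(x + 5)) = x + 5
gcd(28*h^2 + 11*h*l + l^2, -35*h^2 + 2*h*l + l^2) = 7*h + l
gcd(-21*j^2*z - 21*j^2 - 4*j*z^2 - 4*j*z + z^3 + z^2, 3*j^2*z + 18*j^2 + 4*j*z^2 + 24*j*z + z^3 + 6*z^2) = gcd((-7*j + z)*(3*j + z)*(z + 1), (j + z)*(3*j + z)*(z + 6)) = 3*j + z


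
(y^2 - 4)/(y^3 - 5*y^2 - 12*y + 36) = (y + 2)/(y^2 - 3*y - 18)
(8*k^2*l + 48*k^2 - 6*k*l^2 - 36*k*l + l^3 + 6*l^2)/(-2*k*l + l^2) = -4*k - 24*k/l + l + 6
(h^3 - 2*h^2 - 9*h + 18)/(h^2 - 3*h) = h + 1 - 6/h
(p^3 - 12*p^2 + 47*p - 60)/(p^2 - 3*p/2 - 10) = 2*(p^2 - 8*p + 15)/(2*p + 5)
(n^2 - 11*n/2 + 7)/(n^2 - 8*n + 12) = (n - 7/2)/(n - 6)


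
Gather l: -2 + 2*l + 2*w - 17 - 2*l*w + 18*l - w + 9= l*(20 - 2*w) + w - 10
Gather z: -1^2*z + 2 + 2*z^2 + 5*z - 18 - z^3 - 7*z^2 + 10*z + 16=-z^3 - 5*z^2 + 14*z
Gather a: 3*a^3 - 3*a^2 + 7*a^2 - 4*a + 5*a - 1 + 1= 3*a^3 + 4*a^2 + a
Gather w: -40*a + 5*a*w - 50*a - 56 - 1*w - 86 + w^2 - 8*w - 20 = -90*a + w^2 + w*(5*a - 9) - 162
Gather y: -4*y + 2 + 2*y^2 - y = 2*y^2 - 5*y + 2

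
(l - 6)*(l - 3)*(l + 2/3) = l^3 - 25*l^2/3 + 12*l + 12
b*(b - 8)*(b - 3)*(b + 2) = b^4 - 9*b^3 + 2*b^2 + 48*b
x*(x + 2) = x^2 + 2*x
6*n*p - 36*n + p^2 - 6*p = (6*n + p)*(p - 6)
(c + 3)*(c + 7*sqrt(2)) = c^2 + 3*c + 7*sqrt(2)*c + 21*sqrt(2)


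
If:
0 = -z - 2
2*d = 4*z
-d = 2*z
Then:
No Solution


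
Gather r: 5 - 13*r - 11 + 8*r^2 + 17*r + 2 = 8*r^2 + 4*r - 4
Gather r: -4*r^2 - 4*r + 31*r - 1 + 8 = -4*r^2 + 27*r + 7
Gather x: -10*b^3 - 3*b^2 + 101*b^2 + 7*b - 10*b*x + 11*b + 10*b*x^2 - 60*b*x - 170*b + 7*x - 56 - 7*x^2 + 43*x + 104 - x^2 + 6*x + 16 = -10*b^3 + 98*b^2 - 152*b + x^2*(10*b - 8) + x*(56 - 70*b) + 64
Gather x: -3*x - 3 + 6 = 3 - 3*x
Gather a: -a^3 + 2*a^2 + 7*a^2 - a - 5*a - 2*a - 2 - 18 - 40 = -a^3 + 9*a^2 - 8*a - 60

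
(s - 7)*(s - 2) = s^2 - 9*s + 14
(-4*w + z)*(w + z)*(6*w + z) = -24*w^3 - 22*w^2*z + 3*w*z^2 + z^3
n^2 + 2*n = n*(n + 2)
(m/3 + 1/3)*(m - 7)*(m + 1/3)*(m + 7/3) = m^4/3 - 10*m^3/9 - 200*m^2/27 - 70*m/9 - 49/27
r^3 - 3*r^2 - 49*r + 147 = (r - 7)*(r - 3)*(r + 7)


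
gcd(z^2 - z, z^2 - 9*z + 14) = 1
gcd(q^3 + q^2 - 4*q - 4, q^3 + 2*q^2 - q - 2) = q^2 + 3*q + 2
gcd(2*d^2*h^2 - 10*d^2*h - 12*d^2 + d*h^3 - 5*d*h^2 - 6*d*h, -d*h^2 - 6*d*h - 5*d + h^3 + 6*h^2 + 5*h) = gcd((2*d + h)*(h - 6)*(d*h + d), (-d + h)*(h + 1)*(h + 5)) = h + 1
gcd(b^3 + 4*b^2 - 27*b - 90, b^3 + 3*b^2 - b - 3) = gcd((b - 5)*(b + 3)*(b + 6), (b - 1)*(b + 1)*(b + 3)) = b + 3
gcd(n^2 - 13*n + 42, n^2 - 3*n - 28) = n - 7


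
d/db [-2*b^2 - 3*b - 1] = -4*b - 3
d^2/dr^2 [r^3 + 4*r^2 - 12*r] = 6*r + 8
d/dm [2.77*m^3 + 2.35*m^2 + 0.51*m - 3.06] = 8.31*m^2 + 4.7*m + 0.51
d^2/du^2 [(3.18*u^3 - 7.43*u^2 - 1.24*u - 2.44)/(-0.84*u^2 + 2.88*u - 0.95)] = (-3.5527136788005e-15*u^5 + 1.4210854715202e-14*u^4 - 9.97790400000002*u^3 + 26.958024*u^2 - 58.573908*u + 56.778862)/(0.592704*u^6 - 6.096384*u^5 + 22.912848*u^4 - 37.677312*u^3 + 25.91334*u^2 - 7.7976*u + 0.857375)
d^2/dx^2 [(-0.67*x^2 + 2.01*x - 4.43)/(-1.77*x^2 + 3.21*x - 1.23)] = (-4.98078*x^3 + 74.52054*x^2 - 124.76376*x + 58.16034)/(5.545233*x^6 - 30.169827*x^5 + 66.275172*x^4 - 75.007107*x^3 + 46.055628*x^2 - 14.569227*x + 1.860867)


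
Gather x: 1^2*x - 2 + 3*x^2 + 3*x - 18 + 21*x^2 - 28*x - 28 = 24*x^2 - 24*x - 48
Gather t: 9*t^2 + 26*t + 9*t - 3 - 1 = 9*t^2 + 35*t - 4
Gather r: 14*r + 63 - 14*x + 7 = 14*r - 14*x + 70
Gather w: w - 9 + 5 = w - 4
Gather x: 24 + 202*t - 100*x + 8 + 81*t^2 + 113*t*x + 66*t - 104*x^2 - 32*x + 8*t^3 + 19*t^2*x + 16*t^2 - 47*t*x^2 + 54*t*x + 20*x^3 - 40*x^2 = 8*t^3 + 97*t^2 + 268*t + 20*x^3 + x^2*(-47*t - 144) + x*(19*t^2 + 167*t - 132) + 32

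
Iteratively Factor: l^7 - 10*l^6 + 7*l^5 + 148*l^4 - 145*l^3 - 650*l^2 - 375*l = (l - 5)*(l^6 - 5*l^5 - 18*l^4 + 58*l^3 + 145*l^2 + 75*l) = (l - 5)*(l + 3)*(l^5 - 8*l^4 + 6*l^3 + 40*l^2 + 25*l) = (l - 5)*(l + 1)*(l + 3)*(l^4 - 9*l^3 + 15*l^2 + 25*l) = (l - 5)^2*(l + 1)*(l + 3)*(l^3 - 4*l^2 - 5*l) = (l - 5)^2*(l + 1)^2*(l + 3)*(l^2 - 5*l) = l*(l - 5)^2*(l + 1)^2*(l + 3)*(l - 5)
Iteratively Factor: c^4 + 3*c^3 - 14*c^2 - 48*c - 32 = (c + 1)*(c^3 + 2*c^2 - 16*c - 32) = (c - 4)*(c + 1)*(c^2 + 6*c + 8) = (c - 4)*(c + 1)*(c + 2)*(c + 4)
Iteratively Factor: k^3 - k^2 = (k - 1)*(k^2) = k*(k - 1)*(k)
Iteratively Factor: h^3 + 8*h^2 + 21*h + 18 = (h + 3)*(h^2 + 5*h + 6) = (h + 3)^2*(h + 2)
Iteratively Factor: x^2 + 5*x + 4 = (x + 4)*(x + 1)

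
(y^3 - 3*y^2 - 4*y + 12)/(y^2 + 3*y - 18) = (y^2 - 4)/(y + 6)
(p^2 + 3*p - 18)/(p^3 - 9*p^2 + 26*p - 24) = (p + 6)/(p^2 - 6*p + 8)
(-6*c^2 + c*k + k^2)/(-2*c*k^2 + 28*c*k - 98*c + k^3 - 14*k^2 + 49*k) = (3*c + k)/(k^2 - 14*k + 49)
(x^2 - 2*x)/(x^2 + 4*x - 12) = x/(x + 6)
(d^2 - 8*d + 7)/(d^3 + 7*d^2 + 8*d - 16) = (d - 7)/(d^2 + 8*d + 16)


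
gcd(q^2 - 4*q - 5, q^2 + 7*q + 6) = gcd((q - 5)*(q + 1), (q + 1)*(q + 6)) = q + 1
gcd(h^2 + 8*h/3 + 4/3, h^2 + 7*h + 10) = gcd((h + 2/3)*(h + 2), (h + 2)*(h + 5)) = h + 2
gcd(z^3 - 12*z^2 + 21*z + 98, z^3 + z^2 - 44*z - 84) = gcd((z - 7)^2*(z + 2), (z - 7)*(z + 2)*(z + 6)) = z^2 - 5*z - 14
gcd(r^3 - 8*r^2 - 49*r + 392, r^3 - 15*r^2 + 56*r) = r^2 - 15*r + 56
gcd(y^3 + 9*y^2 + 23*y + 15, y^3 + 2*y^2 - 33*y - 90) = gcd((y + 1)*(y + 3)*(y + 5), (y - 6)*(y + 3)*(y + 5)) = y^2 + 8*y + 15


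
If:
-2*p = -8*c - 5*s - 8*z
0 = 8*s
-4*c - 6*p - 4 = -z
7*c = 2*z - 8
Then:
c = -192/217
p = 16/217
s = 0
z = 28/31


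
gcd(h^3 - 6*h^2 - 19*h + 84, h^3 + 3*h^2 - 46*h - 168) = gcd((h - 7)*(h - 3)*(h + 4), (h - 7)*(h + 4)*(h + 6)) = h^2 - 3*h - 28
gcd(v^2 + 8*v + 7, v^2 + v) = v + 1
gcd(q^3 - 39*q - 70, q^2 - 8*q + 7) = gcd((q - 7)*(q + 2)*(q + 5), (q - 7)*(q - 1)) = q - 7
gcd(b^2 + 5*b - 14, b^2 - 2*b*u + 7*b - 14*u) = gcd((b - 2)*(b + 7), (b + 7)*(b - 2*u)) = b + 7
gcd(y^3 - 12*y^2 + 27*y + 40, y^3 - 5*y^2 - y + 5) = y^2 - 4*y - 5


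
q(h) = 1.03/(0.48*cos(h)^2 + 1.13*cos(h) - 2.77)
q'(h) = 1.03*(0.96*sin(h)*cos(h) + 1.13*sin(h))/(0.48*cos(h)^2 + 1.13*cos(h) - 2.77)^2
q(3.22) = -0.30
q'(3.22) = -0.00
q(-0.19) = -0.86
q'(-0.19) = -0.28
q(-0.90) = -0.55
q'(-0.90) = -0.39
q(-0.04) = -0.89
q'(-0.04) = -0.06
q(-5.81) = -0.74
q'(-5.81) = 0.49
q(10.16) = -0.31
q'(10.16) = -0.03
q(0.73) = -0.62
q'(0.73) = 0.46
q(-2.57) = -0.30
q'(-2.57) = -0.02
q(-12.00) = -0.70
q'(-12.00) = 0.49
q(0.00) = -0.89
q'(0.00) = 0.00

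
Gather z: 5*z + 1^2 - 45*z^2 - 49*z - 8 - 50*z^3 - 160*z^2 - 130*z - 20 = -50*z^3 - 205*z^2 - 174*z - 27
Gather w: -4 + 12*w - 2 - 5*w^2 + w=-5*w^2 + 13*w - 6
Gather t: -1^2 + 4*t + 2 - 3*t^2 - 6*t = -3*t^2 - 2*t + 1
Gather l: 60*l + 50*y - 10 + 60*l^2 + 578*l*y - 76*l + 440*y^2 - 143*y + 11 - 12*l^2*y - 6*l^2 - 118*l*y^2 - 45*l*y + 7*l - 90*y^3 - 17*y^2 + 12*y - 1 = l^2*(54 - 12*y) + l*(-118*y^2 + 533*y - 9) - 90*y^3 + 423*y^2 - 81*y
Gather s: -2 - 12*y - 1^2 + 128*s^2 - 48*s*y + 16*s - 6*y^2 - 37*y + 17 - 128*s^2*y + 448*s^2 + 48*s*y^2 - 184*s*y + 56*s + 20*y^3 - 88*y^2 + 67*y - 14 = s^2*(576 - 128*y) + s*(48*y^2 - 232*y + 72) + 20*y^3 - 94*y^2 + 18*y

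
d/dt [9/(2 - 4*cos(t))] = -9*sin(t)/(2*cos(t) - 1)^2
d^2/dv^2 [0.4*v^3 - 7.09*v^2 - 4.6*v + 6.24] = 2.4*v - 14.18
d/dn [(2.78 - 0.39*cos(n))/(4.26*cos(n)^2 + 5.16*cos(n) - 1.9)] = (-1.6614*cos(n)^2 + 23.6856*cos(n) + 13.6038)*sin(n)/(18.1476*cos(n)^4 + 43.9632*cos(n)^3 + 10.4376*cos(n)^2 - 19.608*cos(n) + 3.61)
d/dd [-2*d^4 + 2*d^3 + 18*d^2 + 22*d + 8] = -8*d^3 + 6*d^2 + 36*d + 22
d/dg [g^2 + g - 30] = 2*g + 1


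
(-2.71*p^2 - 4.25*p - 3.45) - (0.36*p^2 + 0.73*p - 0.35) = -3.07*p^2 - 4.98*p - 3.1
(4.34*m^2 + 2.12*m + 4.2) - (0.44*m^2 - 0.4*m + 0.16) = 3.9*m^2 + 2.52*m + 4.04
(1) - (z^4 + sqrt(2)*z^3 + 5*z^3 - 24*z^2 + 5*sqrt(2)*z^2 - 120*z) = -z^4 - 5*z^3 - sqrt(2)*z^3 - 5*sqrt(2)*z^2 + 24*z^2 + 120*z + 1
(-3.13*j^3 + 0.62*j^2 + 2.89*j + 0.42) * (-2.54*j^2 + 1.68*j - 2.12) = 7.9502*j^5 - 6.8332*j^4 + 0.3366*j^3 + 2.474*j^2 - 5.4212*j - 0.8904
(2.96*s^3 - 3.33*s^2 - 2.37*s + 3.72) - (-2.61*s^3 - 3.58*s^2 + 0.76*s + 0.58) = 5.57*s^3 + 0.25*s^2 - 3.13*s + 3.14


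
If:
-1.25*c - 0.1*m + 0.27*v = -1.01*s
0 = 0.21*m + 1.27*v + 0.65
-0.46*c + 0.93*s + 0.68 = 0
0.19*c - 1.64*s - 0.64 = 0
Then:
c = 0.90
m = -10.73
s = -0.29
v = 1.26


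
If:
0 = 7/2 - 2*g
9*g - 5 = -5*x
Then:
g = 7/4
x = -43/20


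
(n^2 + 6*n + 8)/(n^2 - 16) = (n + 2)/(n - 4)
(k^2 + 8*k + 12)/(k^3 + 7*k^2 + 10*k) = (k + 6)/(k*(k + 5))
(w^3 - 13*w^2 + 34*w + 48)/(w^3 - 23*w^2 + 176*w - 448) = (w^2 - 5*w - 6)/(w^2 - 15*w + 56)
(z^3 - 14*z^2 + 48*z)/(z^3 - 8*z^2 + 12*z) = (z - 8)/(z - 2)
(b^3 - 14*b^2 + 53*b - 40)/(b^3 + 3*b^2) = (b^3 - 14*b^2 + 53*b - 40)/(b^2*(b + 3))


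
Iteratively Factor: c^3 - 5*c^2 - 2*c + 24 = (c - 3)*(c^2 - 2*c - 8) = (c - 3)*(c + 2)*(c - 4)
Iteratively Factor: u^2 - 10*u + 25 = (u - 5)*(u - 5)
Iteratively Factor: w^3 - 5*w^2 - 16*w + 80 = (w - 4)*(w^2 - w - 20) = (w - 4)*(w + 4)*(w - 5)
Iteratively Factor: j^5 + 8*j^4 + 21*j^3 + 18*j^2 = (j + 2)*(j^4 + 6*j^3 + 9*j^2) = (j + 2)*(j + 3)*(j^3 + 3*j^2) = j*(j + 2)*(j + 3)*(j^2 + 3*j) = j^2*(j + 2)*(j + 3)*(j + 3)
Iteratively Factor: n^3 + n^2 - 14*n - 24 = (n + 3)*(n^2 - 2*n - 8) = (n + 2)*(n + 3)*(n - 4)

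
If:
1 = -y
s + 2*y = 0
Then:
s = 2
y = -1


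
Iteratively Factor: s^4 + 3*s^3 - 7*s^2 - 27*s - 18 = (s + 3)*(s^3 - 7*s - 6) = (s - 3)*(s + 3)*(s^2 + 3*s + 2) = (s - 3)*(s + 1)*(s + 3)*(s + 2)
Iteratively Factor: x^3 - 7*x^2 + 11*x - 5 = (x - 5)*(x^2 - 2*x + 1) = (x - 5)*(x - 1)*(x - 1)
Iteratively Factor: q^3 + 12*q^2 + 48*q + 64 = (q + 4)*(q^2 + 8*q + 16) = (q + 4)^2*(q + 4)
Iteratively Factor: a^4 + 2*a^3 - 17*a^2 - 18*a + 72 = (a + 4)*(a^3 - 2*a^2 - 9*a + 18) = (a - 3)*(a + 4)*(a^2 + a - 6) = (a - 3)*(a - 2)*(a + 4)*(a + 3)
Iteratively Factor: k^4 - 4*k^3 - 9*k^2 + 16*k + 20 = (k - 5)*(k^3 + k^2 - 4*k - 4) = (k - 5)*(k - 2)*(k^2 + 3*k + 2) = (k - 5)*(k - 2)*(k + 1)*(k + 2)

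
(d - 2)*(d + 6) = d^2 + 4*d - 12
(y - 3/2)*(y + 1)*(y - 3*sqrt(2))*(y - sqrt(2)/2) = y^4 - 7*sqrt(2)*y^3/2 - y^3/2 + 3*y^2/2 + 7*sqrt(2)*y^2/4 - 3*y/2 + 21*sqrt(2)*y/4 - 9/2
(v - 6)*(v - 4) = v^2 - 10*v + 24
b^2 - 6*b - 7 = (b - 7)*(b + 1)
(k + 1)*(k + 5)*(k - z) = k^3 - k^2*z + 6*k^2 - 6*k*z + 5*k - 5*z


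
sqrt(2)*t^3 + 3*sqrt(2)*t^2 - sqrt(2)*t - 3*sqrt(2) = (t - 1)*(t + 3)*(sqrt(2)*t + sqrt(2))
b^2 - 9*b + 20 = (b - 5)*(b - 4)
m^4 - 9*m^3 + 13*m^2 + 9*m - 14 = (m - 7)*(m - 2)*(m - 1)*(m + 1)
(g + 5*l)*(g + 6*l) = g^2 + 11*g*l + 30*l^2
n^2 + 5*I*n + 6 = (n - I)*(n + 6*I)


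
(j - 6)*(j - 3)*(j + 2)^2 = j^4 - 5*j^3 - 14*j^2 + 36*j + 72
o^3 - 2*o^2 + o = o*(o - 1)^2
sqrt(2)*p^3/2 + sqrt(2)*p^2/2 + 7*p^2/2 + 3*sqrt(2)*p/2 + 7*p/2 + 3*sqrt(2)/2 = (p + 1)*(p + 3*sqrt(2))*(sqrt(2)*p/2 + 1/2)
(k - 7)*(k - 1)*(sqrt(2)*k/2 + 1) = sqrt(2)*k^3/2 - 4*sqrt(2)*k^2 + k^2 - 8*k + 7*sqrt(2)*k/2 + 7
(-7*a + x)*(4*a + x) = -28*a^2 - 3*a*x + x^2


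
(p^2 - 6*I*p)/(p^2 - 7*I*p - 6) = p/(p - I)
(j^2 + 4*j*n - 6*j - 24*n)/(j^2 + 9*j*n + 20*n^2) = (j - 6)/(j + 5*n)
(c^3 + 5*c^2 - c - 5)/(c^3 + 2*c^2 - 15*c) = (c^2 - 1)/(c*(c - 3))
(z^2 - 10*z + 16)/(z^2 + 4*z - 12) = (z - 8)/(z + 6)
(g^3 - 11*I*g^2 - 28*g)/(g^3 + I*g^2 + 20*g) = (g - 7*I)/(g + 5*I)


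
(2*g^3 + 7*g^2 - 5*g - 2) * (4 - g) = -2*g^4 + g^3 + 33*g^2 - 18*g - 8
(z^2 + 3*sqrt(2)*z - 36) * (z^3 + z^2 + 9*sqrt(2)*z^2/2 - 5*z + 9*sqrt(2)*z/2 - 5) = z^5 + z^4 + 15*sqrt(2)*z^4/2 - 14*z^3 + 15*sqrt(2)*z^3/2 - 177*sqrt(2)*z^2 - 14*z^2 - 177*sqrt(2)*z + 180*z + 180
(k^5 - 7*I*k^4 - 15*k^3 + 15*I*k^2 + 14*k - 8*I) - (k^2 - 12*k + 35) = k^5 - 7*I*k^4 - 15*k^3 - k^2 + 15*I*k^2 + 26*k - 35 - 8*I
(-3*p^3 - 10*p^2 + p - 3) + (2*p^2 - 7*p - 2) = -3*p^3 - 8*p^2 - 6*p - 5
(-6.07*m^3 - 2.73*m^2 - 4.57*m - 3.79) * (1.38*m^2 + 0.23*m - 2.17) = -8.3766*m^5 - 5.1635*m^4 + 6.2374*m^3 - 0.3572*m^2 + 9.0452*m + 8.2243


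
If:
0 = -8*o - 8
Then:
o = -1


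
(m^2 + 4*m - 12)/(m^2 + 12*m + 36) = (m - 2)/(m + 6)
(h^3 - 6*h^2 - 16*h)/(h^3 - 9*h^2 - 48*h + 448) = h*(h + 2)/(h^2 - h - 56)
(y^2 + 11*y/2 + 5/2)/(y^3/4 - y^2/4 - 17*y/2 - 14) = 2*(2*y^2 + 11*y + 5)/(y^3 - y^2 - 34*y - 56)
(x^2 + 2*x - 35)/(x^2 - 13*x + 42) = (x^2 + 2*x - 35)/(x^2 - 13*x + 42)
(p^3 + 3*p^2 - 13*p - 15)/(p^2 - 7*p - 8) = (p^2 + 2*p - 15)/(p - 8)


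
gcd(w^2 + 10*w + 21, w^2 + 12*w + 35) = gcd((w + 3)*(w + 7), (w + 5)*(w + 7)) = w + 7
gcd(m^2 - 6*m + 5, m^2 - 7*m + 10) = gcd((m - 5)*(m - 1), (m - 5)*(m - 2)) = m - 5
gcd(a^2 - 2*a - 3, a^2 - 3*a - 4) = a + 1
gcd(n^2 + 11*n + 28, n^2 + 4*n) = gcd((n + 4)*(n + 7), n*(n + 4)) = n + 4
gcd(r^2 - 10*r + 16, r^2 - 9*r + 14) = r - 2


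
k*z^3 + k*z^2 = z^2*(k*z + k)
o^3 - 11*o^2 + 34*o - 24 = (o - 6)*(o - 4)*(o - 1)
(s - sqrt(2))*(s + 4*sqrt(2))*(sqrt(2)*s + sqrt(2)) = sqrt(2)*s^3 + sqrt(2)*s^2 + 6*s^2 - 8*sqrt(2)*s + 6*s - 8*sqrt(2)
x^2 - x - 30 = (x - 6)*(x + 5)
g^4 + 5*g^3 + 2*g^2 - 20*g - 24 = (g - 2)*(g + 2)^2*(g + 3)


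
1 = 1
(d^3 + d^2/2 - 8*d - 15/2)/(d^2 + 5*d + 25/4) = 2*(d^2 - 2*d - 3)/(2*d + 5)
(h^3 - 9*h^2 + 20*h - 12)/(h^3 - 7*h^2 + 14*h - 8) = (h - 6)/(h - 4)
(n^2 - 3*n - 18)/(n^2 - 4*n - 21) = (n - 6)/(n - 7)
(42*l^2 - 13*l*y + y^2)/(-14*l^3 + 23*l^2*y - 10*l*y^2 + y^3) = (-6*l + y)/(2*l^2 - 3*l*y + y^2)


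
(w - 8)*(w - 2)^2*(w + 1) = w^4 - 11*w^3 + 24*w^2 + 4*w - 32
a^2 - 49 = (a - 7)*(a + 7)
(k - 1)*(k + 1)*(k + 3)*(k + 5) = k^4 + 8*k^3 + 14*k^2 - 8*k - 15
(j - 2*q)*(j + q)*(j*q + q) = j^3*q - j^2*q^2 + j^2*q - 2*j*q^3 - j*q^2 - 2*q^3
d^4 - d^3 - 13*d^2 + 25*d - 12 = (d - 3)*(d - 1)^2*(d + 4)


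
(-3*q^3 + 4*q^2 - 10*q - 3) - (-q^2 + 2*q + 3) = -3*q^3 + 5*q^2 - 12*q - 6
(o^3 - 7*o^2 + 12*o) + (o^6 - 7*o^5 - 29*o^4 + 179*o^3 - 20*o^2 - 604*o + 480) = o^6 - 7*o^5 - 29*o^4 + 180*o^3 - 27*o^2 - 592*o + 480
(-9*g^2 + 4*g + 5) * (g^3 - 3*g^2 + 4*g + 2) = -9*g^5 + 31*g^4 - 43*g^3 - 17*g^2 + 28*g + 10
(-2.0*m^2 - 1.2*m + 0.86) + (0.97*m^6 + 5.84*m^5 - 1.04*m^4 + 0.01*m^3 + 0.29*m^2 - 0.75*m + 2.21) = 0.97*m^6 + 5.84*m^5 - 1.04*m^4 + 0.01*m^3 - 1.71*m^2 - 1.95*m + 3.07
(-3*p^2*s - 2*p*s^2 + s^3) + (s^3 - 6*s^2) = -3*p^2*s - 2*p*s^2 + 2*s^3 - 6*s^2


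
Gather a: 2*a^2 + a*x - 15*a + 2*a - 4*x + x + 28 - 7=2*a^2 + a*(x - 13) - 3*x + 21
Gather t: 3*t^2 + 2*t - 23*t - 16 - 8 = 3*t^2 - 21*t - 24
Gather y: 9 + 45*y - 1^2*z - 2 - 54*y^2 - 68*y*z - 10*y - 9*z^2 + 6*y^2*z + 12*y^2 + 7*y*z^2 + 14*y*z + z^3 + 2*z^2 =y^2*(6*z - 42) + y*(7*z^2 - 54*z + 35) + z^3 - 7*z^2 - z + 7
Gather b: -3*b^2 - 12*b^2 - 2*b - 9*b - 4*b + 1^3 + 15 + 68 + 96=-15*b^2 - 15*b + 180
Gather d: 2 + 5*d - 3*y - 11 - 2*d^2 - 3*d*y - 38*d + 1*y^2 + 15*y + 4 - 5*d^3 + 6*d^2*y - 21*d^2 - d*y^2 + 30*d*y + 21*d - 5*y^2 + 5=-5*d^3 + d^2*(6*y - 23) + d*(-y^2 + 27*y - 12) - 4*y^2 + 12*y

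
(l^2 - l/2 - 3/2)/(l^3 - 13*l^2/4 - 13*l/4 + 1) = 2*(2*l - 3)/(4*l^2 - 17*l + 4)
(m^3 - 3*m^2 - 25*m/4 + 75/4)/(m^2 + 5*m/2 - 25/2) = (2*m^2 - m - 15)/(2*(m + 5))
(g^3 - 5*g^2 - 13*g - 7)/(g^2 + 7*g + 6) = (g^2 - 6*g - 7)/(g + 6)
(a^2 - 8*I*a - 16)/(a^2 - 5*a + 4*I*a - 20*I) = (a^2 - 8*I*a - 16)/(a^2 + a*(-5 + 4*I) - 20*I)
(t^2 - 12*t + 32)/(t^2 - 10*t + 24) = (t - 8)/(t - 6)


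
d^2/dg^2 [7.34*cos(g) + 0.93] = -7.34*cos(g)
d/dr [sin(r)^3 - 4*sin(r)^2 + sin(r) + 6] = (3*sin(r)^2 - 8*sin(r) + 1)*cos(r)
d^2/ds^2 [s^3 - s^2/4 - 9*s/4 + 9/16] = 6*s - 1/2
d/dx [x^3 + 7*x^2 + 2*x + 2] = 3*x^2 + 14*x + 2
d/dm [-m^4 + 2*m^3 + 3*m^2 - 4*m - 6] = -4*m^3 + 6*m^2 + 6*m - 4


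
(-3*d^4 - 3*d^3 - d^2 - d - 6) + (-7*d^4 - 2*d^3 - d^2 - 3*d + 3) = -10*d^4 - 5*d^3 - 2*d^2 - 4*d - 3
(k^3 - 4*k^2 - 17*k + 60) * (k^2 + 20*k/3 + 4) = k^5 + 8*k^4/3 - 119*k^3/3 - 208*k^2/3 + 332*k + 240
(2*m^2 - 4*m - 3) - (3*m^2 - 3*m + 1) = -m^2 - m - 4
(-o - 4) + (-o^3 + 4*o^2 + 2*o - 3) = -o^3 + 4*o^2 + o - 7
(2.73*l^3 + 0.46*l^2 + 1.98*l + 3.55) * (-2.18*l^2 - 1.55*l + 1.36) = -5.9514*l^5 - 5.2343*l^4 - 1.3166*l^3 - 10.1824*l^2 - 2.8097*l + 4.828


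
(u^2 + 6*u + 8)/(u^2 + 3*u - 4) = (u + 2)/(u - 1)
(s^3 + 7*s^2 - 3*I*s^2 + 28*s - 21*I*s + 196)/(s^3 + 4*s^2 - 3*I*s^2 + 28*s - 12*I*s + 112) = (s + 7)/(s + 4)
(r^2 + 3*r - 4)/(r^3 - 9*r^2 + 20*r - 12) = (r + 4)/(r^2 - 8*r + 12)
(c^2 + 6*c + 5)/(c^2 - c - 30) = (c + 1)/(c - 6)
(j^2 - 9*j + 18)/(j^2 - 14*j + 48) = (j - 3)/(j - 8)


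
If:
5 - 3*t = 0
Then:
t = 5/3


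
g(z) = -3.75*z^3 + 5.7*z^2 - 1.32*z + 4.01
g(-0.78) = 10.29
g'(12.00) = -1484.52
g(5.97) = -598.63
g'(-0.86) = -19.44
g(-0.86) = 11.75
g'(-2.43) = -95.45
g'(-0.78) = -17.06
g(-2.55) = 106.62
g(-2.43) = 94.68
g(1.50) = 2.20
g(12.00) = -5671.03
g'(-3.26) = -158.04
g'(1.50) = -9.53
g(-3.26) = 198.81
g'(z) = -11.25*z^2 + 11.4*z - 1.32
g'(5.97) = -334.22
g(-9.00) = 3211.34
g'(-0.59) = -11.96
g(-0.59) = 7.54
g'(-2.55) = -103.54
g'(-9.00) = -1015.17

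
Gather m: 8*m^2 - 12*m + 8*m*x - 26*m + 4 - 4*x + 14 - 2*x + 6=8*m^2 + m*(8*x - 38) - 6*x + 24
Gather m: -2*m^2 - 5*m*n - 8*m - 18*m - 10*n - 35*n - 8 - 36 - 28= -2*m^2 + m*(-5*n - 26) - 45*n - 72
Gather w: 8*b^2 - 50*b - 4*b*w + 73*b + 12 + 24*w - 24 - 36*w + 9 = 8*b^2 + 23*b + w*(-4*b - 12) - 3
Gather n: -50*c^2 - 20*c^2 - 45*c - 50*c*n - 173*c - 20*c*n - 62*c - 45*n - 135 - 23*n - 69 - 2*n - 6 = -70*c^2 - 280*c + n*(-70*c - 70) - 210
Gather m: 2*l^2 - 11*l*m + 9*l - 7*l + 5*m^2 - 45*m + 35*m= 2*l^2 + 2*l + 5*m^2 + m*(-11*l - 10)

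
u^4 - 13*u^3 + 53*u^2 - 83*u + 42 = (u - 7)*(u - 3)*(u - 2)*(u - 1)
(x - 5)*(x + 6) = x^2 + x - 30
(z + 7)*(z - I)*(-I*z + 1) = -I*z^3 - 7*I*z^2 - I*z - 7*I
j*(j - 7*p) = j^2 - 7*j*p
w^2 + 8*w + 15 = (w + 3)*(w + 5)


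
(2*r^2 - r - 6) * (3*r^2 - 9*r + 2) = 6*r^4 - 21*r^3 - 5*r^2 + 52*r - 12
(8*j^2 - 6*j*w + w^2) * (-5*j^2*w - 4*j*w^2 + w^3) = -40*j^4*w - 2*j^3*w^2 + 27*j^2*w^3 - 10*j*w^4 + w^5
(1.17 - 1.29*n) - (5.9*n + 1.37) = -7.19*n - 0.2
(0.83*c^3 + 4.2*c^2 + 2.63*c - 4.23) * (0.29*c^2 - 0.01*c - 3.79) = 0.2407*c^5 + 1.2097*c^4 - 2.425*c^3 - 17.171*c^2 - 9.9254*c + 16.0317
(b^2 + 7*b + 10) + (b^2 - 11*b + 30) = 2*b^2 - 4*b + 40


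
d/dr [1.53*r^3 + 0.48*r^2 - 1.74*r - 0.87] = 4.59*r^2 + 0.96*r - 1.74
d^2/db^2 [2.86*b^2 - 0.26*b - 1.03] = 5.72000000000000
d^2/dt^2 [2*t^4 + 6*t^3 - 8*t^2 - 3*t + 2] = 24*t^2 + 36*t - 16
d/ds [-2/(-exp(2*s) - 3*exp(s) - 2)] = (-4*exp(s) - 6)*exp(s)/(exp(2*s) + 3*exp(s) + 2)^2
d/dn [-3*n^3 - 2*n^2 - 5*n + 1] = -9*n^2 - 4*n - 5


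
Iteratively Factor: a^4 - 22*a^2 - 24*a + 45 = (a - 1)*(a^3 + a^2 - 21*a - 45) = (a - 1)*(a + 3)*(a^2 - 2*a - 15) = (a - 5)*(a - 1)*(a + 3)*(a + 3)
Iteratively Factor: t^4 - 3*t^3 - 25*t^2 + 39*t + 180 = (t - 4)*(t^3 + t^2 - 21*t - 45) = (t - 4)*(t + 3)*(t^2 - 2*t - 15) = (t - 5)*(t - 4)*(t + 3)*(t + 3)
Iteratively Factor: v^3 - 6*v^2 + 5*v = (v - 1)*(v^2 - 5*v) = v*(v - 1)*(v - 5)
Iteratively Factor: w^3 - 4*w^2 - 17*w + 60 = (w + 4)*(w^2 - 8*w + 15) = (w - 3)*(w + 4)*(w - 5)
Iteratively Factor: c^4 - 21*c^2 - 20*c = (c + 4)*(c^3 - 4*c^2 - 5*c) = c*(c + 4)*(c^2 - 4*c - 5) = c*(c + 1)*(c + 4)*(c - 5)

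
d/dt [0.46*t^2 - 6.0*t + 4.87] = 0.92*t - 6.0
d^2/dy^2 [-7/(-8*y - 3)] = 896/(8*y + 3)^3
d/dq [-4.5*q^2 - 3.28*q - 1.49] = -9.0*q - 3.28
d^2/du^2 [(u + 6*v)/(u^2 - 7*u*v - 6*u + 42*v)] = 2*((u + 6*v)*(-2*u + 7*v + 6)^2 + (-3*u + v + 6)*(u^2 - 7*u*v - 6*u + 42*v))/(u^2 - 7*u*v - 6*u + 42*v)^3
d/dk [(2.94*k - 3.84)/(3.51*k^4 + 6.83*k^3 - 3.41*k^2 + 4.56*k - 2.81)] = (-30.9582*k^4 + 13.7532*k^3 + 88.707*k^2 - 26.1888*k + 9.249)/(12.3201*k^8 + 47.9466*k^7 + 22.7107*k^6 - 14.5694*k^5 + 54.1915*k^4 - 69.4838*k^3 + 39.9578*k^2 - 25.6272*k + 7.8961)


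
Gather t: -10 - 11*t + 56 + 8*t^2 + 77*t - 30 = 8*t^2 + 66*t + 16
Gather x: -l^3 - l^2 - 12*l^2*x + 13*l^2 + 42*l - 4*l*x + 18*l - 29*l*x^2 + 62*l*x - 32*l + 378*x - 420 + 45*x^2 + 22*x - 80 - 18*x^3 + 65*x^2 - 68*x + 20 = -l^3 + 12*l^2 + 28*l - 18*x^3 + x^2*(110 - 29*l) + x*(-12*l^2 + 58*l + 332) - 480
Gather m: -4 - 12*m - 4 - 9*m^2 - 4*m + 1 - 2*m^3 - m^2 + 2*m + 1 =-2*m^3 - 10*m^2 - 14*m - 6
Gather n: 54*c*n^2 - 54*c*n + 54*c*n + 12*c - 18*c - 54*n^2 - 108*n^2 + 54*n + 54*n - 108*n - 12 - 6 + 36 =-6*c + n^2*(54*c - 162) + 18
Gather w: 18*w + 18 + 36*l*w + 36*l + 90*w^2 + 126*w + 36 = 36*l + 90*w^2 + w*(36*l + 144) + 54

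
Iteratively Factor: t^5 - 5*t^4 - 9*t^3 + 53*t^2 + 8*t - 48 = (t + 1)*(t^4 - 6*t^3 - 3*t^2 + 56*t - 48) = (t - 1)*(t + 1)*(t^3 - 5*t^2 - 8*t + 48) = (t - 4)*(t - 1)*(t + 1)*(t^2 - t - 12) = (t - 4)*(t - 1)*(t + 1)*(t + 3)*(t - 4)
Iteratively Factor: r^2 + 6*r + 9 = (r + 3)*(r + 3)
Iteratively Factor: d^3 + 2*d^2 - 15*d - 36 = (d + 3)*(d^2 - d - 12) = (d - 4)*(d + 3)*(d + 3)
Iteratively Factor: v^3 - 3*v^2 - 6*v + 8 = (v - 4)*(v^2 + v - 2) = (v - 4)*(v + 2)*(v - 1)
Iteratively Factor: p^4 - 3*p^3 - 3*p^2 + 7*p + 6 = (p + 1)*(p^3 - 4*p^2 + p + 6) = (p - 2)*(p + 1)*(p^2 - 2*p - 3) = (p - 2)*(p + 1)^2*(p - 3)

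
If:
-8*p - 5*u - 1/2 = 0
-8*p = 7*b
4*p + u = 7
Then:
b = -71/21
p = 71/24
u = -29/6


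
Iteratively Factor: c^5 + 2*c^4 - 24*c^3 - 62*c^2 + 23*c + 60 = (c - 5)*(c^4 + 7*c^3 + 11*c^2 - 7*c - 12) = (c - 5)*(c + 3)*(c^3 + 4*c^2 - c - 4) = (c - 5)*(c + 1)*(c + 3)*(c^2 + 3*c - 4) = (c - 5)*(c + 1)*(c + 3)*(c + 4)*(c - 1)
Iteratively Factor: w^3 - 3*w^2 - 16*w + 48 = (w - 3)*(w^2 - 16) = (w - 3)*(w + 4)*(w - 4)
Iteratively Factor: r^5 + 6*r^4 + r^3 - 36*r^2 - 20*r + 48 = (r + 2)*(r^4 + 4*r^3 - 7*r^2 - 22*r + 24) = (r - 2)*(r + 2)*(r^3 + 6*r^2 + 5*r - 12) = (r - 2)*(r + 2)*(r + 4)*(r^2 + 2*r - 3) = (r - 2)*(r + 2)*(r + 3)*(r + 4)*(r - 1)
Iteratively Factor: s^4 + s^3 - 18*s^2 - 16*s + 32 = (s + 4)*(s^3 - 3*s^2 - 6*s + 8) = (s - 1)*(s + 4)*(s^2 - 2*s - 8) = (s - 4)*(s - 1)*(s + 4)*(s + 2)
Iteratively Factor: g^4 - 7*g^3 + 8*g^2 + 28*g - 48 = (g - 4)*(g^3 - 3*g^2 - 4*g + 12) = (g - 4)*(g - 2)*(g^2 - g - 6) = (g - 4)*(g - 2)*(g + 2)*(g - 3)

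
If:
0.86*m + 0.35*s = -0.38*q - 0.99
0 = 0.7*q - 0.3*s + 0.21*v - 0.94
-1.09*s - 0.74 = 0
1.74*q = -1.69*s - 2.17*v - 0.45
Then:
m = -1.43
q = 1.26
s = -0.68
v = -0.69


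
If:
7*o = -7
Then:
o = -1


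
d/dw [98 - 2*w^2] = -4*w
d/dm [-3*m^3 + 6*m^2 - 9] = 3*m*(4 - 3*m)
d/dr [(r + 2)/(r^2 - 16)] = (r^2 - 2*r*(r + 2) - 16)/(r^2 - 16)^2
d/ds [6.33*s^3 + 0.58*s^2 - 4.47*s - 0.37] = 18.99*s^2 + 1.16*s - 4.47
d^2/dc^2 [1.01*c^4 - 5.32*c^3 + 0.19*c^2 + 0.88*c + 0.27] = 12.12*c^2 - 31.92*c + 0.38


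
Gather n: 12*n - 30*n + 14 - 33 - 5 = -18*n - 24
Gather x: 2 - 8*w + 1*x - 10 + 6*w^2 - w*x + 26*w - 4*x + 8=6*w^2 + 18*w + x*(-w - 3)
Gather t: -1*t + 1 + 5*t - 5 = 4*t - 4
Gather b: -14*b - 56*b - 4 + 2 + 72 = 70 - 70*b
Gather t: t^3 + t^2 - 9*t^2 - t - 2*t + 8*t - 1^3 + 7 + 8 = t^3 - 8*t^2 + 5*t + 14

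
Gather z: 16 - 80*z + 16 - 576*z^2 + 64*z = -576*z^2 - 16*z + 32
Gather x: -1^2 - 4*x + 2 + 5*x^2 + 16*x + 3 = 5*x^2 + 12*x + 4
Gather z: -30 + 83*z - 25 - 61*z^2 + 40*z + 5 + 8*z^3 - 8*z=8*z^3 - 61*z^2 + 115*z - 50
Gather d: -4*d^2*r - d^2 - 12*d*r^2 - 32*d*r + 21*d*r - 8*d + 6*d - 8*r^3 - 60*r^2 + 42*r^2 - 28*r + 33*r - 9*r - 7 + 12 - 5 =d^2*(-4*r - 1) + d*(-12*r^2 - 11*r - 2) - 8*r^3 - 18*r^2 - 4*r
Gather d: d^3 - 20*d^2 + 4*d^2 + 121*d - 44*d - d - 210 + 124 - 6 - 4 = d^3 - 16*d^2 + 76*d - 96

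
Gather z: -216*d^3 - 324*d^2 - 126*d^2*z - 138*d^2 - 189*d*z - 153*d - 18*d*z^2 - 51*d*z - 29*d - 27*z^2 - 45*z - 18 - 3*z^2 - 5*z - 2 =-216*d^3 - 462*d^2 - 182*d + z^2*(-18*d - 30) + z*(-126*d^2 - 240*d - 50) - 20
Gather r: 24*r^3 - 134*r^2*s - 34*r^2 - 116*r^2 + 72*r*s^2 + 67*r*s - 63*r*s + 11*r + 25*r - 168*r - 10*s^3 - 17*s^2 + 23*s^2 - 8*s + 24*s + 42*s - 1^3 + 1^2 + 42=24*r^3 + r^2*(-134*s - 150) + r*(72*s^2 + 4*s - 132) - 10*s^3 + 6*s^2 + 58*s + 42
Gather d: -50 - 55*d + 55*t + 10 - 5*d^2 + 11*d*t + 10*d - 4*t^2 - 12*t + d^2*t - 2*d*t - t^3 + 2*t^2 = d^2*(t - 5) + d*(9*t - 45) - t^3 - 2*t^2 + 43*t - 40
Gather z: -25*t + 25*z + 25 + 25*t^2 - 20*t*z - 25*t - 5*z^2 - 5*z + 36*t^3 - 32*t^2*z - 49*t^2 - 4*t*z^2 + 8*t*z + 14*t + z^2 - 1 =36*t^3 - 24*t^2 - 36*t + z^2*(-4*t - 4) + z*(-32*t^2 - 12*t + 20) + 24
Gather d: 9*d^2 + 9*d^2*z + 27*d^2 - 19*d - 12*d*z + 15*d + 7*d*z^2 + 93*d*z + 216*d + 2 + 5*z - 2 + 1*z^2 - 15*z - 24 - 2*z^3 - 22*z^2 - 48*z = d^2*(9*z + 36) + d*(7*z^2 + 81*z + 212) - 2*z^3 - 21*z^2 - 58*z - 24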